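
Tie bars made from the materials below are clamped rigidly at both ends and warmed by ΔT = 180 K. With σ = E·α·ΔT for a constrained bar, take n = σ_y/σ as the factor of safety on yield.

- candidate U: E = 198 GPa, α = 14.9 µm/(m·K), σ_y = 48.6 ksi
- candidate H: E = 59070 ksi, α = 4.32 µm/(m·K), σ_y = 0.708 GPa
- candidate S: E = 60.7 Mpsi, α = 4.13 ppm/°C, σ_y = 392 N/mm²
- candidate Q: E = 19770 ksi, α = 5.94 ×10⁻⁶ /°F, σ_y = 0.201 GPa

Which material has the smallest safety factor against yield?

candidate U

With everything in SI (GPa, ×10⁻⁶/K, MPa):
  candidate U: E = 198.0, α = 14.9, σ_y = 335.1 → σ = 531 MPa, n = 0.631
  candidate H: E = 407.3, α = 4.32, σ_y = 708.0 → σ = 317 MPa, n = 2.24
  candidate S: E = 418.5, α = 4.13, σ_y = 392.0 → σ = 311 MPa, n = 1.26
  candidate Q: E = 136.3, α = 10.7, σ_y = 201.0 → σ = 262 MPa, n = 0.766
Smallest n: candidate U with n = 0.631.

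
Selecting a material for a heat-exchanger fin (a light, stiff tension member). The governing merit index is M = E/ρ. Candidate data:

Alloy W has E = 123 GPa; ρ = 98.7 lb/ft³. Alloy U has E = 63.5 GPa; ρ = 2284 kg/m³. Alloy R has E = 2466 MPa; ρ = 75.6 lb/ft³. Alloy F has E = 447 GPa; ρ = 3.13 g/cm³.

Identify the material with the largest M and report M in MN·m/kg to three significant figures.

After converting to SI:
  alloy W: E = 123.0 GPa, ρ = 1581 kg/m³
  alloy U: E = 63.50 GPa, ρ = 2284 kg/m³
  alloy R: E = 2.466 GPa, ρ = 1211 kg/m³
  alloy F: E = 447.0 GPa, ρ = 3130 kg/m³
  alloy F: M = 143 MN·m/kg
  alloy W: M = 77.8 MN·m/kg
  alloy U: M = 27.8 MN·m/kg
  alloy R: M = 2.04 MN·m/kg
Alloy F has the largest M.

alloy F, M = 143 MN·m/kg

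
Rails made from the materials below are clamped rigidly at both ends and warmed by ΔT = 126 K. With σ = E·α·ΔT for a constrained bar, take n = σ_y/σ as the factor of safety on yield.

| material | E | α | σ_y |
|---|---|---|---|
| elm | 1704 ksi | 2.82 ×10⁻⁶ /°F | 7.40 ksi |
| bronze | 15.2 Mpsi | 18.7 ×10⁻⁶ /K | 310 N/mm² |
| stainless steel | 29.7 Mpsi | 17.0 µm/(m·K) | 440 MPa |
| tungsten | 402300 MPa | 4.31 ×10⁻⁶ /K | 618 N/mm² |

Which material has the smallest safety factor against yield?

Converting E to GPa, α to ×10⁻⁶/K, σ_y to MPa, then σ and n for each:
  elm: E = 11.75, α = 5.08, σ_y = 51.02 → σ = 7.51 MPa, n = 6.79
  bronze: E = 104.8, α = 18.7, σ_y = 310.0 → σ = 247 MPa, n = 1.26
  stainless steel: E = 204.8, α = 17.0, σ_y = 440.0 → σ = 439 MPa, n = 1.00
  tungsten: E = 402.3, α = 4.31, σ_y = 618.0 → σ = 218 MPa, n = 2.83
The minimum is stainless steel at n = 1.00.

stainless steel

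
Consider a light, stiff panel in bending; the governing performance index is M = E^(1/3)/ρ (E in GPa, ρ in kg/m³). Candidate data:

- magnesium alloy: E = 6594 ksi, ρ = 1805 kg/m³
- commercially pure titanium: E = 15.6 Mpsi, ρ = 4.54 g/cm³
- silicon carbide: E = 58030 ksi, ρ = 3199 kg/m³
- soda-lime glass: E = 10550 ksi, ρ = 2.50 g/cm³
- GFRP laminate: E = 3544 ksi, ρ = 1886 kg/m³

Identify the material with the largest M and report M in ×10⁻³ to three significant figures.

Convert each candidate to consistent units, then evaluate M:
  magnesium alloy: E = 45.46 GPa, ρ = 1805 kg/m³
  commercially pure titanium: E = 107.6 GPa, ρ = 4540 kg/m³
  silicon carbide: E = 400.1 GPa, ρ = 3199 kg/m³
  soda-lime glass: E = 72.74 GPa, ρ = 2500 kg/m³
  GFRP laminate: E = 24.44 GPa, ρ = 1886 kg/m³
  silicon carbide: M = 2.30×10⁻³
  magnesium alloy: M = 1.98×10⁻³
  soda-lime glass: M = 1.67×10⁻³
  GFRP laminate: M = 1.54×10⁻³
  commercially pure titanium: M = 1.05×10⁻³
Highest index: silicon carbide.

silicon carbide, M = 2.30×10⁻³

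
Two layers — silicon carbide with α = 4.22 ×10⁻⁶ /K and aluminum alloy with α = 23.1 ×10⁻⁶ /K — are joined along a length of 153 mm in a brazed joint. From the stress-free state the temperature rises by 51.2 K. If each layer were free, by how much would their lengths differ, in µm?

148 µm

Δα = |4.22 − 23.1|×10⁻⁶/K = 18.9×10⁻⁶/K.
ΔL_mismatch = Δα·L·ΔT = 18.9×10⁻⁶ × 153.0 mm × 51.2 K = 148 µm.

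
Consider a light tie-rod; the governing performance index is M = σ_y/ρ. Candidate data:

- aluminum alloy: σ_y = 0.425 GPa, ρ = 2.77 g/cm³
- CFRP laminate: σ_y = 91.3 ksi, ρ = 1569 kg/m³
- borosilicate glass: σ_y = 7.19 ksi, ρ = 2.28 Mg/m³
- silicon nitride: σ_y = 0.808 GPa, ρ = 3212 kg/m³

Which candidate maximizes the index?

CFRP laminate

Putting every candidate on a common basis:
  aluminum alloy: σ_y = 425.0 MPa, ρ = 2770 kg/m³
  CFRP laminate: σ_y = 629.5 MPa, ρ = 1569 kg/m³
  borosilicate glass: σ_y = 49.57 MPa, ρ = 2280 kg/m³
  silicon nitride: σ_y = 808.0 MPa, ρ = 3212 kg/m³
  CFRP laminate: M = 401 kN·m/kg
  silicon nitride: M = 252 kN·m/kg
  aluminum alloy: M = 153 kN·m/kg
  borosilicate glass: M = 21.7 kN·m/kg
Highest index: CFRP laminate.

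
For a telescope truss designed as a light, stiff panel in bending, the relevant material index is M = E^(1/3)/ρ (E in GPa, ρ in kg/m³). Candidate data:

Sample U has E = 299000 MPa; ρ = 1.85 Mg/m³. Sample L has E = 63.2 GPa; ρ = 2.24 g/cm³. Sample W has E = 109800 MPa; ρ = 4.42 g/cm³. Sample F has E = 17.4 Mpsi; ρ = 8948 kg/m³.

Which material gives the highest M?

Normalizing units and computing the index:
  sample U: E = 299.0 GPa, ρ = 1850 kg/m³
  sample L: E = 63.20 GPa, ρ = 2240 kg/m³
  sample W: E = 109.8 GPa, ρ = 4420 kg/m³
  sample F: E = 120.0 GPa, ρ = 8948 kg/m³
  sample U: M = 3.61×10⁻³
  sample L: M = 1.78×10⁻³
  sample W: M = 1.08×10⁻³
  sample F: M = 0.551×10⁻³
The maximum is for sample U.

sample U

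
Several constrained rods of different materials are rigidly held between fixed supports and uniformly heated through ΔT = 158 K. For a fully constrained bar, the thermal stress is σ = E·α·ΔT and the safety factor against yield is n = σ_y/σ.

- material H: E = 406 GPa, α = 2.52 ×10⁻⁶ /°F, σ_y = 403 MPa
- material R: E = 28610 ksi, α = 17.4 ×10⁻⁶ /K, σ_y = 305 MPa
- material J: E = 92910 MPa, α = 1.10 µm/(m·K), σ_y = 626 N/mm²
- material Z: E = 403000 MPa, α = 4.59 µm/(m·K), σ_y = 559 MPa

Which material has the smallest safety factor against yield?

Converting E to GPa, α to ×10⁻⁶/K, σ_y to MPa, then σ and n for each:
  material H: E = 406.0, α = 4.54, σ_y = 403.0 → σ = 291 MPa, n = 1.38
  material R: E = 197.3, α = 17.4, σ_y = 305.0 → σ = 542 MPa, n = 0.562
  material J: E = 92.91, α = 1.10, σ_y = 626.0 → σ = 16.1 MPa, n = 38.8
  material Z: E = 403.0, α = 4.59, σ_y = 559.0 → σ = 292 MPa, n = 1.91
Smallest n: material R with n = 0.562.

material R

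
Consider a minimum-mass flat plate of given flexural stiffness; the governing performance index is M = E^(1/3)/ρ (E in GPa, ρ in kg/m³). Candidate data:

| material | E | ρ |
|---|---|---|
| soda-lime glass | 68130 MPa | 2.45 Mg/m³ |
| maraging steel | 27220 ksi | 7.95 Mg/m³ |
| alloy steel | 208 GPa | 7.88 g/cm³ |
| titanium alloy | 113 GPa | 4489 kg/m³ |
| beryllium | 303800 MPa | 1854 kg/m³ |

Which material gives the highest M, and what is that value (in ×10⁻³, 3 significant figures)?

After converting to SI:
  soda-lime glass: E = 68.13 GPa, ρ = 2450 kg/m³
  maraging steel: E = 187.7 GPa, ρ = 7950 kg/m³
  alloy steel: E = 208.0 GPa, ρ = 7880 kg/m³
  titanium alloy: E = 113.0 GPa, ρ = 4489 kg/m³
  beryllium: E = 303.8 GPa, ρ = 1854 kg/m³
  beryllium: M = 3.63×10⁻³
  soda-lime glass: M = 1.67×10⁻³
  titanium alloy: M = 1.08×10⁻³
  alloy steel: M = 0.752×10⁻³
  maraging steel: M = 0.720×10⁻³
Beryllium ranks first.

beryllium, M = 3.63×10⁻³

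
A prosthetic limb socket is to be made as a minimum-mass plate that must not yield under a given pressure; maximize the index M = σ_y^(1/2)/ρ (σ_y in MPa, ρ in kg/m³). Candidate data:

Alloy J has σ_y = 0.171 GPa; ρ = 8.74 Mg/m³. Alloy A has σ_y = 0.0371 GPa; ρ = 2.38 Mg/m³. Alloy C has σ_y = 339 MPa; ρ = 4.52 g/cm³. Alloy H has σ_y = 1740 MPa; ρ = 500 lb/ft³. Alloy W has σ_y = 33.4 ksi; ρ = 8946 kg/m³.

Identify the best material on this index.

Normalizing units and computing the index:
  alloy J: σ_y = 171.0 MPa, ρ = 8740 kg/m³
  alloy A: σ_y = 37.10 MPa, ρ = 2380 kg/m³
  alloy C: σ_y = 339.0 MPa, ρ = 4520 kg/m³
  alloy H: σ_y = 1740 MPa, ρ = 8009 kg/m³
  alloy W: σ_y = 230.3 MPa, ρ = 8946 kg/m³
  alloy H: M = 5.21×10⁻³
  alloy C: M = 4.07×10⁻³
  alloy A: M = 2.56×10⁻³
  alloy W: M = 1.70×10⁻³
  alloy J: M = 1.50×10⁻³
The maximum is for alloy H.

alloy H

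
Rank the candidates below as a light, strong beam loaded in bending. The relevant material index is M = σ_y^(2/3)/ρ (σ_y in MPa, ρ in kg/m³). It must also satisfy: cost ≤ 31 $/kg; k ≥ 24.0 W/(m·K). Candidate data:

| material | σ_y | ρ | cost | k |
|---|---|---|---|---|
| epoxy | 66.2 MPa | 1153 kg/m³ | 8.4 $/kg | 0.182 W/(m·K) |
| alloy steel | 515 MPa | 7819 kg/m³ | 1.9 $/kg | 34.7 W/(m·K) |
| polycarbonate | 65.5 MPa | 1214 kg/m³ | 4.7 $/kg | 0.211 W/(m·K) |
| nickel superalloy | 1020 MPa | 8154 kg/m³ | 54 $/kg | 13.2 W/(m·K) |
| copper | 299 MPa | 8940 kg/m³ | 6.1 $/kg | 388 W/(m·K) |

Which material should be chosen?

alloy steel

Screen on constraints: cost ≤ 31 $/kg; k ≥ 24.0 W/(m·K). Survivors: alloy steel, copper.
Per-candidate index values:
  alloy steel: M = 8.22×10⁻³
  copper: M = 5.00×10⁻³
Alloy steel ranks first.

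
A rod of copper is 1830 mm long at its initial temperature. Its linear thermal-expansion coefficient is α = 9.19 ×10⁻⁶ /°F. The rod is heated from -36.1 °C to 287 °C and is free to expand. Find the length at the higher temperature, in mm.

1839.8 mm

Convert α: 9.19×10⁻⁶/°F × (9/5) = 16.5×10⁻⁶/K.
ΔT = 287 − (-36.1) = 323.1 K.
ΔL = α·L₀·ΔT = 16.5×10⁻⁶ × 1830 mm × 323.1 K = 9.78 mm.
L = L₀ + ΔL = 1830 + 9.78 = 1839.8 mm.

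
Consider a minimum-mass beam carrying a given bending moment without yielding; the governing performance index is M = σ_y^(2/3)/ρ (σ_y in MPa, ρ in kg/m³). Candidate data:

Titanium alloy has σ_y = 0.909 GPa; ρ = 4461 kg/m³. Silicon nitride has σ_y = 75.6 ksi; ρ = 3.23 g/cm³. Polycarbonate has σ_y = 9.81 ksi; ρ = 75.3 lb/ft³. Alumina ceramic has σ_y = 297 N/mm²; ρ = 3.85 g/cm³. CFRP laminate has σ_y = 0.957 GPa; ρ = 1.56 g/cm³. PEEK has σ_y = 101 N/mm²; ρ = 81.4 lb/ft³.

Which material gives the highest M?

CFRP laminate

Putting every candidate on a common basis:
  titanium alloy: σ_y = 909.0 MPa, ρ = 4461 kg/m³
  silicon nitride: σ_y = 521.2 MPa, ρ = 3230 kg/m³
  polycarbonate: σ_y = 67.64 MPa, ρ = 1206 kg/m³
  alumina ceramic: σ_y = 297.0 MPa, ρ = 3850 kg/m³
  CFRP laminate: σ_y = 957.0 MPa, ρ = 1560 kg/m³
  PEEK: σ_y = 101.0 MPa, ρ = 1304 kg/m³
  CFRP laminate: M = 62.3×10⁻³
  titanium alloy: M = 21.0×10⁻³
  silicon nitride: M = 20.1×10⁻³
  PEEK: M = 16.6×10⁻³
  polycarbonate: M = 13.8×10⁻³
  alumina ceramic: M = 11.6×10⁻³
Highest index: CFRP laminate.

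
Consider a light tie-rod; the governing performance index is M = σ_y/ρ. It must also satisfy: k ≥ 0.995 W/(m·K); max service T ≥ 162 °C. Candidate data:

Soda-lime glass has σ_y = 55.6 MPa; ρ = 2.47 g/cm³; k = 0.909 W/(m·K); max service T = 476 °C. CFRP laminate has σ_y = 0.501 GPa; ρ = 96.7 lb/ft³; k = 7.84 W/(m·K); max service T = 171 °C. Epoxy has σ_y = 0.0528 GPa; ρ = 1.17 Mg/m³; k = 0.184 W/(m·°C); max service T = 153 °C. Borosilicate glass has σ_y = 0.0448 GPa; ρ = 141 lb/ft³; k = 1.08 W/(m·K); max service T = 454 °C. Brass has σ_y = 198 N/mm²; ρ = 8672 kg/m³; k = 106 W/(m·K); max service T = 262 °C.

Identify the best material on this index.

Screen on constraints: k ≥ 0.995 W/(m·K); max service T ≥ 162 °C. Survivors: CFRP laminate, borosilicate glass, brass.
Putting every candidate on a common basis:
  CFRP laminate: σ_y = 501.0 MPa, ρ = 1549 kg/m³
  borosilicate glass: σ_y = 44.80 MPa, ρ = 2259 kg/m³
  brass: σ_y = 198.0 MPa, ρ = 8672 kg/m³
  CFRP laminate: M = 323 kN·m/kg
  brass: M = 22.8 kN·m/kg
  borosilicate glass: M = 19.8 kN·m/kg
Highest index: CFRP laminate.

CFRP laminate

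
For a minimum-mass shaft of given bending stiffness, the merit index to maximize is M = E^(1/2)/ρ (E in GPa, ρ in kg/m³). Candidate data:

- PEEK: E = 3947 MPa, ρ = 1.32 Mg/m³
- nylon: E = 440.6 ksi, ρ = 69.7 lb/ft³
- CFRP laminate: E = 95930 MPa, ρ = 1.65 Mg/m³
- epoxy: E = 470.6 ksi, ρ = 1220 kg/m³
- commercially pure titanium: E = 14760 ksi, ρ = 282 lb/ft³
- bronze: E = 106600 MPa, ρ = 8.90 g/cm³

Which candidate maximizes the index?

In SI units:
  PEEK: E = 3.947 GPa, ρ = 1320 kg/m³
  nylon: E = 3.038 GPa, ρ = 1116 kg/m³
  CFRP laminate: E = 95.93 GPa, ρ = 1650 kg/m³
  epoxy: E = 3.245 GPa, ρ = 1220 kg/m³
  commercially pure titanium: E = 101.8 GPa, ρ = 4517 kg/m³
  bronze: E = 106.6 GPa, ρ = 8900 kg/m³
  CFRP laminate: M = 5.94×10⁻³
  commercially pure titanium: M = 2.23×10⁻³
  nylon: M = 1.56×10⁻³
  PEEK: M = 1.51×10⁻³
  epoxy: M = 1.48×10⁻³
  bronze: M = 1.16×10⁻³
Highest index: CFRP laminate.

CFRP laminate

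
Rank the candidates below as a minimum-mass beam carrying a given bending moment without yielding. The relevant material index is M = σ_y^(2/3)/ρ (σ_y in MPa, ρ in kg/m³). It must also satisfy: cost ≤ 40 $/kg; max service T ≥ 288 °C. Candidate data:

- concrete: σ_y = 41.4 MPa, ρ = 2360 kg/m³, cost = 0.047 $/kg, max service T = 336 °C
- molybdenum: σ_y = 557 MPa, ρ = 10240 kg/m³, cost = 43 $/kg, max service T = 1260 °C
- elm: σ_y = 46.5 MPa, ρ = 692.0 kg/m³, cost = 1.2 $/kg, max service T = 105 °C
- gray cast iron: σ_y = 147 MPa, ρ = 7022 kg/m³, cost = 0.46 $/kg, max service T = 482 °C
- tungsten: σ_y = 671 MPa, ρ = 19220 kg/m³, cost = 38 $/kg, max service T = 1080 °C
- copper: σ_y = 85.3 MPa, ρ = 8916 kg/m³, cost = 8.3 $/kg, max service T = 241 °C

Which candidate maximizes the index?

Screen on constraints: cost ≤ 40 $/kg; max service T ≥ 288 °C. Survivors: concrete, gray cast iron, tungsten.
Evaluate M for each candidate:
  concrete: M = 5.07×10⁻³
  tungsten: M = 3.99×10⁻³
  gray cast iron: M = 3.97×10⁻³
The maximum is for concrete.

concrete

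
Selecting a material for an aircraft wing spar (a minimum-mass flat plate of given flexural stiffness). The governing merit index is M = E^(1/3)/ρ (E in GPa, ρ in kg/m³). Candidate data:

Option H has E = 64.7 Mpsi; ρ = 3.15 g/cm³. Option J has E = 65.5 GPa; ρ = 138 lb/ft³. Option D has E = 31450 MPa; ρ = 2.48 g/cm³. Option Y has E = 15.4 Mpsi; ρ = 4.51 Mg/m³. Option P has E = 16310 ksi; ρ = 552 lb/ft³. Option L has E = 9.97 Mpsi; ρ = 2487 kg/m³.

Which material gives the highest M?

option H

Putting every candidate on a common basis:
  option H: E = 446.1 GPa, ρ = 3150 kg/m³
  option J: E = 65.50 GPa, ρ = 2211 kg/m³
  option D: E = 31.45 GPa, ρ = 2480 kg/m³
  option Y: E = 106.2 GPa, ρ = 4510 kg/m³
  option P: E = 112.5 GPa, ρ = 8842 kg/m³
  option L: E = 68.74 GPa, ρ = 2487 kg/m³
  option H: M = 2.43×10⁻³
  option J: M = 1.82×10⁻³
  option L: M = 1.65×10⁻³
  option D: M = 1.27×10⁻³
  option Y: M = 1.05×10⁻³
  option P: M = 0.546×10⁻³
Option H has the largest M.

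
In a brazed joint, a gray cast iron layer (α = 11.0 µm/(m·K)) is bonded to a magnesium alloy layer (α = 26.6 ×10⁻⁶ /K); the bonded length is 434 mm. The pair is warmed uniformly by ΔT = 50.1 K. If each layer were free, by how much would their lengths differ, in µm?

Δα = |11.0 − 26.6|×10⁻⁶/K = 15.6×10⁻⁶/K.
ΔL_mismatch = Δα·L·ΔT = 15.6×10⁻⁶ × 434.0 mm × 50.1 K = 339 µm.

339 µm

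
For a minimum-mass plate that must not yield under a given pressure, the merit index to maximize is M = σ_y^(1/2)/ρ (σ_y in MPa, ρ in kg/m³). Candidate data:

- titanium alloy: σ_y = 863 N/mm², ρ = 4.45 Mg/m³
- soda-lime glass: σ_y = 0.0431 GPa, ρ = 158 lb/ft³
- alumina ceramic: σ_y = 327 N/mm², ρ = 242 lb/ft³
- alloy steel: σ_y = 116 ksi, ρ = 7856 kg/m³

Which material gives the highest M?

Putting every candidate on a common basis:
  titanium alloy: σ_y = 863.0 MPa, ρ = 4450 kg/m³
  soda-lime glass: σ_y = 43.10 MPa, ρ = 2531 kg/m³
  alumina ceramic: σ_y = 327.0 MPa, ρ = 3876 kg/m³
  alloy steel: σ_y = 799.8 MPa, ρ = 7856 kg/m³
  titanium alloy: M = 6.60×10⁻³
  alumina ceramic: M = 4.66×10⁻³
  alloy steel: M = 3.60×10⁻³
  soda-lime glass: M = 2.59×10⁻³
Titanium alloy ranks first.

titanium alloy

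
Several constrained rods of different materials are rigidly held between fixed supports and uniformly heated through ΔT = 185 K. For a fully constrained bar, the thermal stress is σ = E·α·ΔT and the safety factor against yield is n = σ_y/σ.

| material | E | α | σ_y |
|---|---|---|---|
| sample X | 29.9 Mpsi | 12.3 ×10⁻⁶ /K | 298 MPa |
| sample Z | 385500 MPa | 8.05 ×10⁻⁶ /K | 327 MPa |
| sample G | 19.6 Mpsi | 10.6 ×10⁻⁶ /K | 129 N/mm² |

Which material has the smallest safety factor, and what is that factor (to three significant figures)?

In consistent units (E in GPa, α in ×10⁻⁶/K, σ_y in MPa):
  sample X: E = 206.2, α = 12.3, σ_y = 298.0 → σ = 469 MPa, n = 0.635
  sample Z: E = 385.5, α = 8.05, σ_y = 327.0 → σ = 574 MPa, n = 0.570
  sample G: E = 135.1, α = 10.6, σ_y = 129.0 → σ = 265 MPa, n = 0.487
Sample G has the lowest safety factor, n = 0.487.

sample G, n = 0.487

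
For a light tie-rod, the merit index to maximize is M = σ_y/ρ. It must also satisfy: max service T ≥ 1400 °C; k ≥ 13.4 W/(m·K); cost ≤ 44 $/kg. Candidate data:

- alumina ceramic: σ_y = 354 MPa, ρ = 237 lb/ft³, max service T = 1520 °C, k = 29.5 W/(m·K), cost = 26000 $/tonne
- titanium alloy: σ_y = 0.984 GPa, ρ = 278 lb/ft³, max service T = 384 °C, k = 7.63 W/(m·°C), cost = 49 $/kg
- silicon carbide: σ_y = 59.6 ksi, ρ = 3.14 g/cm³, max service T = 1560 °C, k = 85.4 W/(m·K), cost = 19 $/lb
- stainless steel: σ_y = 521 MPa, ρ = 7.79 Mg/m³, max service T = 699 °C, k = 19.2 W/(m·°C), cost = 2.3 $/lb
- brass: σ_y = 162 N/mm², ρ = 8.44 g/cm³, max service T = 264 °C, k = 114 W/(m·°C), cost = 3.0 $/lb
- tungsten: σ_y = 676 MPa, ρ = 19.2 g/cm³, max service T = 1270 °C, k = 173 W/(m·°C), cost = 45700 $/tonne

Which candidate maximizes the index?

silicon carbide

Screen on constraints: max service T ≥ 1400 °C; k ≥ 13.4 W/(m·K); cost ≤ 44 $/kg. Survivors: alumina ceramic, silicon carbide.
Normalizing units and computing the index:
  alumina ceramic: σ_y = 354.0 MPa, ρ = 3796 kg/m³
  silicon carbide: σ_y = 410.9 MPa, ρ = 3140 kg/m³
  silicon carbide: M = 131 kN·m/kg
  alumina ceramic: M = 93.2 kN·m/kg
Highest index: silicon carbide.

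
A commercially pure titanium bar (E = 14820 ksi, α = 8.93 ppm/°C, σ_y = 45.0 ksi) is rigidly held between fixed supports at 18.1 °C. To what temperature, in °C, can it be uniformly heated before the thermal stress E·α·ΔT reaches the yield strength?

E = 14820 ksi = 102.2 GPa.
σ_y = 45.0 ksi = 310.3 MPa.
E·α·ΔT = 310.3 MPa ⇒ ΔT = 310.3 / (102.2×10³ × 8.93×10⁻⁶) = 340.0 K.
T = 18.1 + 340.0 = 358.1 °C.

358 °C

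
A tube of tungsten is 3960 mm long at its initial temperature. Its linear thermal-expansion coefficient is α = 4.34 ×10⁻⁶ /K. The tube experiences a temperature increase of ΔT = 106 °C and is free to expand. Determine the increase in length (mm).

1.82 mm

ΔL = α·L₀·ΔT = 4.34×10⁻⁶ × 3960 mm × 106.0 K = 1.82 mm.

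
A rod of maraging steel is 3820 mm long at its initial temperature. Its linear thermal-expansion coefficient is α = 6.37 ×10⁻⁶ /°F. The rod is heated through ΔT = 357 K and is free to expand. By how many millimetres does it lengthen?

15.6 mm

Convert α: 6.37×10⁻⁶/°F × (9/5) = 11.5×10⁻⁶/K.
ΔL = α·L₀·ΔT = 11.5×10⁻⁶ × 3820 mm × 357.0 K = 15.6 mm.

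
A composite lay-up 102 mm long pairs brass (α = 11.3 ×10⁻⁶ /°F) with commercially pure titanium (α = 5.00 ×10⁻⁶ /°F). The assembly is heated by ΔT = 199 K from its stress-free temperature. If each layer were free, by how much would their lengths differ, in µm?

230 µm

brass: α = 11.3×10⁻⁶/°F × 9/5 = 20.3×10⁻⁶/K.
commercially pure titanium: α = 5.00×10⁻⁶/°F × 9/5 = 9.00×10⁻⁶/K.
Δα = |20.3 − 9.00|×10⁻⁶/K = 11.3×10⁻⁶/K.
ΔL_mismatch = Δα·L·ΔT = 11.3×10⁻⁶ × 102.0 mm × 199.0 K = 230 µm.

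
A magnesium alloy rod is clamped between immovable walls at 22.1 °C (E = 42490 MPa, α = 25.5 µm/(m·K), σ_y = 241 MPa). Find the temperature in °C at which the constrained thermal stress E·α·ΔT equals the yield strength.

E = 42490 MPa = 42.49 GPa.
E·α·ΔT = 241.0 MPa ⇒ ΔT = 241.0 / (42.49×10³ × 25.5×10⁻⁶) = 222.4 K.
T = 22.1 + 222.4 = 244.5 °C.

245 °C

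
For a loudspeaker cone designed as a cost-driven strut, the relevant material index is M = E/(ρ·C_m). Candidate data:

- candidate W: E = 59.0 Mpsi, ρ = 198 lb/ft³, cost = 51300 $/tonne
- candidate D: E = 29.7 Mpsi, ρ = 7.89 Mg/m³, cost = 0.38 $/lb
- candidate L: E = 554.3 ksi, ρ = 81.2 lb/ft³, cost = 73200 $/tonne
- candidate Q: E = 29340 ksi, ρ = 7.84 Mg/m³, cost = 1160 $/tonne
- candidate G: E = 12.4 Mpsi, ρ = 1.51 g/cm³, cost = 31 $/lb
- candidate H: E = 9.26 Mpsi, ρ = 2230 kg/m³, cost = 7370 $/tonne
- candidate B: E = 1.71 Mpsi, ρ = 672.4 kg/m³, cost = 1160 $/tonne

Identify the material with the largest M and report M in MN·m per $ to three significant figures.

After converting to SI:
  candidate W: E = 406.8 GPa, ρ = 3172 kg/m³, cost = 51.30 $/kg
  candidate D: E = 204.8 GPa, ρ = 7890 kg/m³, cost = 0.8377 $/kg
  candidate L: E = 3.822 GPa, ρ = 1301 kg/m³, cost = 73.20 $/kg
  candidate Q: E = 202.3 GPa, ρ = 7840 kg/m³, cost = 1.160 $/kg
  candidate G: E = 85.50 GPa, ρ = 1510 kg/m³, cost = 68.34 $/kg
  candidate H: E = 63.85 GPa, ρ = 2230 kg/m³, cost = 7.370 $/kg
  candidate B: E = 11.79 GPa, ρ = 672.4 kg/m³, cost = 1.160 $/kg
  candidate D: M = 31.0 MN·m per $
  candidate Q: M = 22.2 MN·m per $
  candidate B: M = 15.1 MN·m per $
  candidate H: M = 3.88 MN·m per $
  candidate W: M = 2.50 MN·m per $
  candidate G: M = 0.828 MN·m per $
  candidate L: M = 0.0401 MN·m per $
Candidate D ranks first.

candidate D, M = 31.0 MN·m per $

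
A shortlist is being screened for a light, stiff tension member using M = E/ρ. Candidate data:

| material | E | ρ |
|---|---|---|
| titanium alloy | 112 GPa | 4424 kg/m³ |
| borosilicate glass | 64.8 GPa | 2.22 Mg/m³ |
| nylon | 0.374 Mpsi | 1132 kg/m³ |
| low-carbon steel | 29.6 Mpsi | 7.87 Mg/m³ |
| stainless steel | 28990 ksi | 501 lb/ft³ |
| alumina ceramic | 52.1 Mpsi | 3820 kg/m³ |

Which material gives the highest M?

alumina ceramic

Normalizing units and computing the index:
  titanium alloy: E = 112.0 GPa, ρ = 4424 kg/m³
  borosilicate glass: E = 64.80 GPa, ρ = 2220 kg/m³
  nylon: E = 2.579 GPa, ρ = 1132 kg/m³
  low-carbon steel: E = 204.1 GPa, ρ = 7870 kg/m³
  stainless steel: E = 199.9 GPa, ρ = 8025 kg/m³
  alumina ceramic: E = 359.2 GPa, ρ = 3820 kg/m³
  alumina ceramic: M = 94.0 MN·m/kg
  borosilicate glass: M = 29.2 MN·m/kg
  low-carbon steel: M = 25.9 MN·m/kg
  titanium alloy: M = 25.3 MN·m/kg
  stainless steel: M = 24.9 MN·m/kg
  nylon: M = 2.28 MN·m/kg
Alumina ceramic has the largest M.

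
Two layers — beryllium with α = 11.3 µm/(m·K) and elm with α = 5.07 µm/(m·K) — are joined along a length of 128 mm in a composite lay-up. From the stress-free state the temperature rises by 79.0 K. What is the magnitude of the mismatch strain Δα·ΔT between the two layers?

4.92×10⁻⁴

Δα = |11.3 − 5.07|×10⁻⁶/K = 6.23×10⁻⁶/K.
Mismatch strain = Δα·ΔT = 6.23×10⁻⁶ × 79.0 = 4.92×10⁻⁴.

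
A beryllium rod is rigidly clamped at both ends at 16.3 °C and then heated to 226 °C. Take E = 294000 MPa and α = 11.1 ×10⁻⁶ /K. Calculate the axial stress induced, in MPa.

684 MPa

E = 294000 MPa = 294.0 GPa.
ΔT = 209.7 K. Constrained thermal stress σ = E·α·ΔT = 294.0×10³ MPa × 11.1×10⁻⁶ × 209.7 = 684 MPa (compressive).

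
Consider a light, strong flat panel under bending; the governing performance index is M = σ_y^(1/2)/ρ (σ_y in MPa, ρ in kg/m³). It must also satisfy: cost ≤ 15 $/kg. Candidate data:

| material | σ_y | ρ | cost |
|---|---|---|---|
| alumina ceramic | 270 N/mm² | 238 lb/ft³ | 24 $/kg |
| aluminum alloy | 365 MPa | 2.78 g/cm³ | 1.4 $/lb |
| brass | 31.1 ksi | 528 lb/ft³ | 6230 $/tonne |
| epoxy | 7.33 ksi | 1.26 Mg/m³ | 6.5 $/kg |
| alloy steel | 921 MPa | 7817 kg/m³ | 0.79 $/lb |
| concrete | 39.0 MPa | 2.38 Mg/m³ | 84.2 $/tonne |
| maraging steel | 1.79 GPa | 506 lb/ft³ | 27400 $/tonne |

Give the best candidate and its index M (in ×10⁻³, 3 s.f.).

Screen on constraints: cost ≤ 15 $/kg. Survivors: aluminum alloy, brass, epoxy, alloy steel, concrete.
Normalizing units and computing the index:
  aluminum alloy: σ_y = 365.0 MPa, ρ = 2780 kg/m³
  brass: σ_y = 214.4 MPa, ρ = 8458 kg/m³
  epoxy: σ_y = 50.54 MPa, ρ = 1260 kg/m³
  alloy steel: σ_y = 921.0 MPa, ρ = 7817 kg/m³
  concrete: σ_y = 39.00 MPa, ρ = 2380 kg/m³
  aluminum alloy: M = 6.87×10⁻³
  epoxy: M = 5.64×10⁻³
  alloy steel: M = 3.88×10⁻³
  concrete: M = 2.62×10⁻³
  brass: M = 1.73×10⁻³
The maximum is for aluminum alloy.

aluminum alloy, M = 6.87×10⁻³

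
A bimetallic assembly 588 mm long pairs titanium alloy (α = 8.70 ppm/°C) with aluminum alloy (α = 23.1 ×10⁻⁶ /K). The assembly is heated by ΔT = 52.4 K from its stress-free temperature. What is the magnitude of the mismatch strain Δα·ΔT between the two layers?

Δα = |8.70 − 23.1|×10⁻⁶/K = 14.4×10⁻⁶/K.
Mismatch strain = Δα·ΔT = 14.4×10⁻⁶ × 52.4 = 7.55×10⁻⁴.

7.55×10⁻⁴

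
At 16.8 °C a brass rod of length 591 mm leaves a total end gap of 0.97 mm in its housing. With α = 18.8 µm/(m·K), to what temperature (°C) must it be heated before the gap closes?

α·L₀·ΔT = 0.97 mm ⇒ ΔT = 0.97 / (18.8×10⁻⁶ × 591.0) = 87.30 K.
T = 16.8 + 87.30 = 104.1 °C.

104 °C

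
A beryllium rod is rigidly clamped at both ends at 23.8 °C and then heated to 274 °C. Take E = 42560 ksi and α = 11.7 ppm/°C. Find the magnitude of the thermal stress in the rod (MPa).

E = 42560 ksi = 293.4 GPa.
ΔT = 250.2 K. Constrained thermal stress σ = E·α·ΔT = 293.4×10³ MPa × 11.7×10⁻⁶ × 250.2 = 859 MPa (compressive).

859 MPa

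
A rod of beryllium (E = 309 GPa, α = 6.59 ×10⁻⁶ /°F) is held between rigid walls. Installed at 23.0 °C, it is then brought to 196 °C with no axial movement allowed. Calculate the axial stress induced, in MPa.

634 MPa

α = 6.59×10⁻⁶/°F × 9/5 = 11.9×10⁻⁶/K.
ΔT = 173.0 K. Constrained thermal stress σ = E·α·ΔT = 309.0×10³ MPa × 11.9×10⁻⁶ × 173.0 = 634 MPa (compressive).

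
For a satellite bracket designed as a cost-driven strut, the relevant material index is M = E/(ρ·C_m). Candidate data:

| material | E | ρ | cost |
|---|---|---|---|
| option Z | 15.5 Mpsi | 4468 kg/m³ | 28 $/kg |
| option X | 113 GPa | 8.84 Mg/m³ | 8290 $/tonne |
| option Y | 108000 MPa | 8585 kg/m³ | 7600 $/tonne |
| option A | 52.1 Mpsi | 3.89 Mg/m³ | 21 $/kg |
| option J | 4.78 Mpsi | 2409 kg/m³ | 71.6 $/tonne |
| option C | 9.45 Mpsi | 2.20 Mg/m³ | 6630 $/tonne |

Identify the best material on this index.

In SI units:
  option Z: E = 106.9 GPa, ρ = 4468 kg/m³, cost = 28.00 $/kg
  option X: E = 113.0 GPa, ρ = 8840 kg/m³, cost = 8.290 $/kg
  option Y: E = 108.0 GPa, ρ = 8585 kg/m³, cost = 7.600 $/kg
  option A: E = 359.2 GPa, ρ = 3890 kg/m³, cost = 21.00 $/kg
  option J: E = 32.96 GPa, ρ = 2409 kg/m³, cost = 0.07160 $/kg
  option C: E = 65.16 GPa, ρ = 2200 kg/m³, cost = 6.630 $/kg
  option J: M = 191 MN·m per $
  option C: M = 4.47 MN·m per $
  option A: M = 4.40 MN·m per $
  option Y: M = 1.66 MN·m per $
  option X: M = 1.54 MN·m per $
  option Z: M = 0.854 MN·m per $
Option J has the largest M.

option J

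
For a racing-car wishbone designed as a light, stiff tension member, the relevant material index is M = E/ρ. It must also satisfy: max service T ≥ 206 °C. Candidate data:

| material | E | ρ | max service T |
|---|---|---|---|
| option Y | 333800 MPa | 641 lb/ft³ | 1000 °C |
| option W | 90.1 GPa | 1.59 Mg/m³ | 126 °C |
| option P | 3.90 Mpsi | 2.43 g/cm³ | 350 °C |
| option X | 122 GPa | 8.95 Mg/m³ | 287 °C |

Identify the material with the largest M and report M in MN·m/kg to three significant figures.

option Y, M = 32.5 MN·m/kg

Screen on constraints: max service T ≥ 206 °C. Survivors: option Y, option P, option X.
Convert each candidate to consistent units, then evaluate M:
  option Y: E = 333.8 GPa, ρ = 10270 kg/m³
  option P: E = 26.89 GPa, ρ = 2430 kg/m³
  option X: E = 122.0 GPa, ρ = 8950 kg/m³
  option Y: M = 32.5 MN·m/kg
  option X: M = 13.6 MN·m/kg
  option P: M = 11.1 MN·m/kg
Option Y has the largest M.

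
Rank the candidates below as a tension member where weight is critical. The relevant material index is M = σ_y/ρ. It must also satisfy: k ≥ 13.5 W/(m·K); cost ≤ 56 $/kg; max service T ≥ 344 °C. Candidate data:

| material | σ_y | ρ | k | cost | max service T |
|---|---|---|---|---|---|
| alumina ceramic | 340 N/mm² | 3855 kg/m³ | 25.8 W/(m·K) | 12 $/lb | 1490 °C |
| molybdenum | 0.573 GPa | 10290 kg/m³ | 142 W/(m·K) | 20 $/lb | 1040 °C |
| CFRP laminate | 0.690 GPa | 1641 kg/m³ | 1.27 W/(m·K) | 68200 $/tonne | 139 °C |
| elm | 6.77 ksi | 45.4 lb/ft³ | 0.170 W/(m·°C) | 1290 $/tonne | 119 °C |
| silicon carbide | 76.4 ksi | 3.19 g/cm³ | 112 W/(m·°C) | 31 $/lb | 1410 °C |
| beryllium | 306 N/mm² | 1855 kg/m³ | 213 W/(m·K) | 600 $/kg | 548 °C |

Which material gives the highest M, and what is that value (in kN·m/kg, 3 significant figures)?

alumina ceramic, M = 88.2 kN·m/kg

Screen on constraints: k ≥ 13.5 W/(m·K); cost ≤ 56 $/kg; max service T ≥ 344 °C. Survivors: alumina ceramic, molybdenum.
After converting to SI:
  alumina ceramic: σ_y = 340.0 MPa, ρ = 3855 kg/m³
  molybdenum: σ_y = 573.0 MPa, ρ = 10290 kg/m³
  alumina ceramic: M = 88.2 kN·m/kg
  molybdenum: M = 55.7 kN·m/kg
The maximum is for alumina ceramic.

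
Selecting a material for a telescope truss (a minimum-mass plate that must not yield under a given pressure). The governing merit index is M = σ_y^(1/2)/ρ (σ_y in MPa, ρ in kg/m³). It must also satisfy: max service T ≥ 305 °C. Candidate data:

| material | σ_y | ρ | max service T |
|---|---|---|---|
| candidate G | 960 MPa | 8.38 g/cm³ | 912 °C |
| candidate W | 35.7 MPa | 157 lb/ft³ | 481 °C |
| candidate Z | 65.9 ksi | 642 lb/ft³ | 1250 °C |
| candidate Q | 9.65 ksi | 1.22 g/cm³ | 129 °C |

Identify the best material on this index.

candidate G

Screen on constraints: max service T ≥ 305 °C. Survivors: candidate G, candidate W, candidate Z.
Convert each candidate to consistent units, then evaluate M:
  candidate G: σ_y = 960.0 MPa, ρ = 8380 kg/m³
  candidate W: σ_y = 35.70 MPa, ρ = 2515 kg/m³
  candidate Z: σ_y = 454.4 MPa, ρ = 10280 kg/m³
  candidate G: M = 3.70×10⁻³
  candidate W: M = 2.38×10⁻³
  candidate Z: M = 2.07×10⁻³
Candidate G ranks first.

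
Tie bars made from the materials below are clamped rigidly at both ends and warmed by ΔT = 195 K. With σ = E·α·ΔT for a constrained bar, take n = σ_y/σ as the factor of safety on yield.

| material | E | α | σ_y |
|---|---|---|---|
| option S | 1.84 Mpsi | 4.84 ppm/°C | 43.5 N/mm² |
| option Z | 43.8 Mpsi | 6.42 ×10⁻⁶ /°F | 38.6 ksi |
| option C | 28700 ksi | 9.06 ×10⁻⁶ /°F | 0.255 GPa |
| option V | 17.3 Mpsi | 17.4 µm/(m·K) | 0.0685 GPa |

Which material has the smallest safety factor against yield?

option V

With everything in SI (GPa, ×10⁻⁶/K, MPa):
  option S: E = 12.69, α = 4.84, σ_y = 43.50 → σ = 12.0 MPa, n = 3.63
  option Z: E = 302.0, α = 11.6, σ_y = 266.1 → σ = 681 MPa, n = 0.391
  option C: E = 197.9, α = 16.3, σ_y = 255.0 → σ = 629 MPa, n = 0.405
  option V: E = 119.3, α = 17.4, σ_y = 68.50 → σ = 405 MPa, n = 0.169
Option V has the lowest safety factor, n = 0.169.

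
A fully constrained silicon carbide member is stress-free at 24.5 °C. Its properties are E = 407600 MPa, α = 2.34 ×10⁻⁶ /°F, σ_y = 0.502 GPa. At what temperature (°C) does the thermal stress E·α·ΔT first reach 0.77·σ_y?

E = 407600 MPa = 407.6 GPa.
α = 2.34×10⁻⁶/°F × 9/5 = 4.21×10⁻⁶/K.
σ_y = 0.502 GPa = 502.0 MPa.
E·α·ΔT = 386.5 MPa ⇒ ΔT = 386.5 / (407.6×10³ × 4.21×10⁻⁶) = 225.1 K.
T = 24.5 + 225.1 = 249.6 °C.

250 °C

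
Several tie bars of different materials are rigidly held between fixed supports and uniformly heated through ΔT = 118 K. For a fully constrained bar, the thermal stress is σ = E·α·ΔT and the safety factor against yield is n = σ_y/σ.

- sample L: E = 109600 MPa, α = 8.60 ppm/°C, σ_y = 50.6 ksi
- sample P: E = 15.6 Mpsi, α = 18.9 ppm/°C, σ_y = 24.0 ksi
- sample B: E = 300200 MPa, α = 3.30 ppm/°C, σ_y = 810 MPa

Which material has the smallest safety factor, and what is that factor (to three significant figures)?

Per material, after unit conversion:
  sample L: E = 109.6, α = 8.60, σ_y = 348.9 → σ = 111 MPa, n = 3.14
  sample P: E = 107.6, α = 18.9, σ_y = 165.5 → σ = 240 MPa, n = 0.690
  sample B: E = 300.2, α = 3.30, σ_y = 810.0 → σ = 117 MPa, n = 6.93
Sample P has the lowest safety factor, n = 0.690.

sample P, n = 0.690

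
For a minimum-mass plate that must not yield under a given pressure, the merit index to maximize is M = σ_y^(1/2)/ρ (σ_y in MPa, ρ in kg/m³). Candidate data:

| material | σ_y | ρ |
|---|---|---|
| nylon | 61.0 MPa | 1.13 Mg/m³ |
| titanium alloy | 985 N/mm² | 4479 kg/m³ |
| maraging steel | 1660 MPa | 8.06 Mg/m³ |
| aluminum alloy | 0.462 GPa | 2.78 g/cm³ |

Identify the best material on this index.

Putting every candidate on a common basis:
  nylon: σ_y = 61.00 MPa, ρ = 1130 kg/m³
  titanium alloy: σ_y = 985.0 MPa, ρ = 4479 kg/m³
  maraging steel: σ_y = 1660 MPa, ρ = 8060 kg/m³
  aluminum alloy: σ_y = 462.0 MPa, ρ = 2780 kg/m³
  aluminum alloy: M = 7.73×10⁻³
  titanium alloy: M = 7.01×10⁻³
  nylon: M = 6.91×10⁻³
  maraging steel: M = 5.05×10⁻³
Aluminum alloy ranks first.

aluminum alloy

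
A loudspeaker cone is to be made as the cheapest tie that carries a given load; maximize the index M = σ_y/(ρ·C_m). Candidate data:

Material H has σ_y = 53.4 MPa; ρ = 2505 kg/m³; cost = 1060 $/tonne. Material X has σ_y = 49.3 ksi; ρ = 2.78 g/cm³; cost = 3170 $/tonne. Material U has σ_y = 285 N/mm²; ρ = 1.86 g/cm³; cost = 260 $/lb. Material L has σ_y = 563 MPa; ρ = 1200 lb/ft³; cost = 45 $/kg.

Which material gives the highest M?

After converting to SI:
  material H: σ_y = 53.40 MPa, ρ = 2505 kg/m³, cost = 1.060 $/kg
  material X: σ_y = 339.9 MPa, ρ = 2780 kg/m³, cost = 3.170 $/kg
  material U: σ_y = 285.0 MPa, ρ = 1860 kg/m³, cost = 573.2 $/kg
  material L: σ_y = 563.0 MPa, ρ = 19220 kg/m³, cost = 45.00 $/kg
  material X: M = 38.6 kN·m per $
  material H: M = 20.1 kN·m per $
  material L: M = 0.651 kN·m per $
  material U: M = 0.267 kN·m per $
Material X ranks first.

material X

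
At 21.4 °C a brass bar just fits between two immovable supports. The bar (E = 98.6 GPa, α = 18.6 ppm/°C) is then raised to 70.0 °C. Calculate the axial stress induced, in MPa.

89.1 MPa

ΔT = 48.60 K. Constrained thermal stress σ = E·α·ΔT = 98.60×10³ MPa × 18.6×10⁻⁶ × 48.60 = 89.1 MPa (compressive).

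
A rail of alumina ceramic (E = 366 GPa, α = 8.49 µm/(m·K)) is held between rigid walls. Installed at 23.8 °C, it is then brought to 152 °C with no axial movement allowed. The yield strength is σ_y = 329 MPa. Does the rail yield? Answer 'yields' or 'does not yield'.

yields

ΔT = 128.2 K. Constrained thermal stress σ = E·α·ΔT = 366.0×10³ MPa × 8.49×10⁻⁶ × 128.2 = 398 MPa (compressive).
Compare to σ_y = 329 MPa: σ ≥ σ_y, so it yields.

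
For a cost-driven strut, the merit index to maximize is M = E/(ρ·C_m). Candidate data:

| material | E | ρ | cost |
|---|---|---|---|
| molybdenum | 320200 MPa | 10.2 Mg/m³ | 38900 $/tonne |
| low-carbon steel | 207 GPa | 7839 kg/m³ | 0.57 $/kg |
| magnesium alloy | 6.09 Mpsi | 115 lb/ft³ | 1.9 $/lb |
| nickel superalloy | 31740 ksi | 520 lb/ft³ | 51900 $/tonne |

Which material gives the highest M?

Convert each candidate to consistent units, then evaluate M:
  molybdenum: E = 320.2 GPa, ρ = 10200 kg/m³, cost = 38.90 $/kg
  low-carbon steel: E = 207.0 GPa, ρ = 7839 kg/m³, cost = 0.5700 $/kg
  magnesium alloy: E = 41.99 GPa, ρ = 1842 kg/m³, cost = 4.189 $/kg
  nickel superalloy: E = 218.8 GPa, ρ = 8330 kg/m³, cost = 51.90 $/kg
  low-carbon steel: M = 46.3 MN·m per $
  magnesium alloy: M = 5.44 MN·m per $
  molybdenum: M = 0.807 MN·m per $
  nickel superalloy: M = 0.506 MN·m per $
Low-carbon steel has the largest M.

low-carbon steel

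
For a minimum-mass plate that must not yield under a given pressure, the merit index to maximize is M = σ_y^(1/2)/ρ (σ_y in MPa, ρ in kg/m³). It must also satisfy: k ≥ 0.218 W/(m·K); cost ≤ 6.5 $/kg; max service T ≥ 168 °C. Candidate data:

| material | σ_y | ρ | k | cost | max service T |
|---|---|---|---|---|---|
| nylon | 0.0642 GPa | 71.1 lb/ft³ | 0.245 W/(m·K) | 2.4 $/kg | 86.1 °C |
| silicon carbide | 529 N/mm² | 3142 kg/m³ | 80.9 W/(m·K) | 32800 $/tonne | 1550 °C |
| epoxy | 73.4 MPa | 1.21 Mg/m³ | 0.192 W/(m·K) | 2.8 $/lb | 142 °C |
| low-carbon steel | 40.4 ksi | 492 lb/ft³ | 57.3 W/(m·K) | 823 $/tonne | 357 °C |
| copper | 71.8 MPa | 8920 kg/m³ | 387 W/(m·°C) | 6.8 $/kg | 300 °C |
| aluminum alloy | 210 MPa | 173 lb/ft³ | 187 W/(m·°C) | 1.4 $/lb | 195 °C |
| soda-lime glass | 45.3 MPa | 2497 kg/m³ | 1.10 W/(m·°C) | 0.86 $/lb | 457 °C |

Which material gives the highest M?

aluminum alloy

Screen on constraints: k ≥ 0.218 W/(m·K); cost ≤ 6.5 $/kg; max service T ≥ 168 °C. Survivors: low-carbon steel, aluminum alloy, soda-lime glass.
Putting every candidate on a common basis:
  low-carbon steel: σ_y = 278.5 MPa, ρ = 7881 kg/m³
  aluminum alloy: σ_y = 210.0 MPa, ρ = 2771 kg/m³
  soda-lime glass: σ_y = 45.30 MPa, ρ = 2497 kg/m³
  aluminum alloy: M = 5.23×10⁻³
  soda-lime glass: M = 2.70×10⁻³
  low-carbon steel: M = 2.12×10⁻³
The maximum is for aluminum alloy.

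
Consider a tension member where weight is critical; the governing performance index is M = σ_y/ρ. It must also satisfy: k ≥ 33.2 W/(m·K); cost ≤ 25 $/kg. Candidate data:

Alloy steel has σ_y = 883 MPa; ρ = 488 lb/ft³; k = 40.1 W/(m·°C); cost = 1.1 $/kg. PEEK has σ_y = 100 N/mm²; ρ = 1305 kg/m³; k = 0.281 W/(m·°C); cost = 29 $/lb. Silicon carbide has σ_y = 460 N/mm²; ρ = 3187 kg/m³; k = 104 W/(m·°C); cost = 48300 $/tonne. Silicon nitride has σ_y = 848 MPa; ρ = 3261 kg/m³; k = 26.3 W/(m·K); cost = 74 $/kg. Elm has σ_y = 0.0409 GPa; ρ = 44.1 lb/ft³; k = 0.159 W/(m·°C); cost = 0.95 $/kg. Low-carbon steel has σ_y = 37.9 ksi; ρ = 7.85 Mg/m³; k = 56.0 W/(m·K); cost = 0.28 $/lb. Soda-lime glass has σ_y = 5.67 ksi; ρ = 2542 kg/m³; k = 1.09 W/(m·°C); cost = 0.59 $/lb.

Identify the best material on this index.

alloy steel

Screen on constraints: k ≥ 33.2 W/(m·K); cost ≤ 25 $/kg. Survivors: alloy steel, low-carbon steel.
Normalizing units and computing the index:
  alloy steel: σ_y = 883.0 MPa, ρ = 7817 kg/m³
  low-carbon steel: σ_y = 261.3 MPa, ρ = 7850 kg/m³
  alloy steel: M = 113 kN·m/kg
  low-carbon steel: M = 33.3 kN·m/kg
Highest index: alloy steel.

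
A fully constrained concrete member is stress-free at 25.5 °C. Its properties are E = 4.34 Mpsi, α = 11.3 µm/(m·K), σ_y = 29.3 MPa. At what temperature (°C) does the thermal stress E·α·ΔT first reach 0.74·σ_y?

89.6 °C

E = 4.34 Mpsi = 29.92 GPa.
E·α·ΔT = 21.68 MPa ⇒ ΔT = 21.68 / (29.92×10³ × 11.3×10⁻⁶) = 64.12 K.
T = 25.5 + 64.12 = 89.62 °C.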